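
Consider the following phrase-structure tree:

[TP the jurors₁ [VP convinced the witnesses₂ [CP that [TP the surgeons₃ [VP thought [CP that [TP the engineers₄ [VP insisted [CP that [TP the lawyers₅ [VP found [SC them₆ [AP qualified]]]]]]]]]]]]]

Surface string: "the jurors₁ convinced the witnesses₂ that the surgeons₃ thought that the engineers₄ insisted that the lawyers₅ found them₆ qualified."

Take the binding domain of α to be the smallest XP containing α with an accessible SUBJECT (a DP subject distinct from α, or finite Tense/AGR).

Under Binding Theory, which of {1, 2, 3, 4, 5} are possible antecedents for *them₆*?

{1, 2, 3, 4}

*them* is a pronoun, so Principle B applies: it must be free in its binding domain.
Binding domain of *them₆*: the embedded TP, whose subject is the lawyers₅.
*the jurors₁* c-commands the pronoun but from outside its binding domain, and is not c-commanded by it → coindexation permitted.
*the witnesses₂* c-commands the pronoun but from outside its binding domain, and is not c-commanded by it → coindexation permitted.
*the surgeons₃* c-commands the pronoun but from outside its binding domain, and is not c-commanded by it → coindexation permitted.
*the engineers₄* c-commands the pronoun but from outside its binding domain, and is not c-commanded by it → coindexation permitted.
*the lawyers₅* c-commands the pronoun within its binding domain → coindexation would violate Principle B.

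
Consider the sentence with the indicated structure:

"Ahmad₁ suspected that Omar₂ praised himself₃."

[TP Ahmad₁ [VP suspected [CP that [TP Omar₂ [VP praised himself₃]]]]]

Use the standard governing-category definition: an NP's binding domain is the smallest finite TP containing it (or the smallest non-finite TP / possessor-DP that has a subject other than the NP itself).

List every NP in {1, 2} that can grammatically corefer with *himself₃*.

*himself* is an anaphor, so Principle A applies: it must be bound in its binding domain.
Binding domain of *himself₃*: the embedded TP, whose subject is Omar₂.
*Ahmad₁* c-commands the anaphor but is outside its binding domain → cannot satisfy Principle A.
*Omar₂* c-commands the anaphor within its binding domain → licit binder.

{2}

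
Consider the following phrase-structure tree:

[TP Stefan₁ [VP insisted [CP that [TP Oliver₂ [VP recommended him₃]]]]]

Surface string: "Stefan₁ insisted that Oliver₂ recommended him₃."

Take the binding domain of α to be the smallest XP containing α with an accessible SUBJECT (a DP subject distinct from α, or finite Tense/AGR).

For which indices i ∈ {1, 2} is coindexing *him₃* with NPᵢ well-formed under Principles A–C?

*him* is a pronoun, so Principle B applies: it must be free in its binding domain.
Binding domain of *him₃*: the embedded TP, whose subject is Oliver₂.
*Stefan₁* c-commands the pronoun but from outside its binding domain, and is not c-commanded by it → coindexation permitted.
*Oliver₂* c-commands the pronoun within its binding domain → coindexation would violate Principle B.

{1}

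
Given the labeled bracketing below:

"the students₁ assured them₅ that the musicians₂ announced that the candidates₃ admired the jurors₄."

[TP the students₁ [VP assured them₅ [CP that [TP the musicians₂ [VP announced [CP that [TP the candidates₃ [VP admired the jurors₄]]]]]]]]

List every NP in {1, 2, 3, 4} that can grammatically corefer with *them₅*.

*them* is a pronoun, so Principle B applies: it must be free in its binding domain.
Binding domain of *them₅*: the matrix TP, whose subject is the students₁.
*the students₁* c-commands the pronoun within its binding domain → coindexation would violate Principle B.
*the musicians₂*: the pronoun c-commands this R-expression → coindexation would violate Principle C on *the musicians₂*.
*the candidates₃*: the pronoun c-commands this R-expression → coindexation would violate Principle C on *the candidates₃*.
*the jurors₄*: the pronoun c-commands this R-expression → coindexation would violate Principle C on *the jurors₄*.

none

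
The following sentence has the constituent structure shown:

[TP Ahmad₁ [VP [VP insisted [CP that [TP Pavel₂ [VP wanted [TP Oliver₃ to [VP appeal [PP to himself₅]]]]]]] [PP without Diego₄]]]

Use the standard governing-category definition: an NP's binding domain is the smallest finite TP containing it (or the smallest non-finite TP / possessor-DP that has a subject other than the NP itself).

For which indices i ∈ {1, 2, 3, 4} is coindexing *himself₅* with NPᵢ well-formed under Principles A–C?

*himself* is an anaphor, so Principle A applies: it must be bound in its binding domain.
Binding domain of *himself₅*: the embedded TP, whose subject is Oliver₃.
*Ahmad₁* c-commands the anaphor but is outside its binding domain → cannot satisfy Principle A.
*Pavel₂* c-commands the anaphor but is outside its binding domain → cannot satisfy Principle A.
*Oliver₃* c-commands the anaphor within its binding domain → licit binder.
*Diego₄* does not c-command the anaphor → cannot bind it.

{3}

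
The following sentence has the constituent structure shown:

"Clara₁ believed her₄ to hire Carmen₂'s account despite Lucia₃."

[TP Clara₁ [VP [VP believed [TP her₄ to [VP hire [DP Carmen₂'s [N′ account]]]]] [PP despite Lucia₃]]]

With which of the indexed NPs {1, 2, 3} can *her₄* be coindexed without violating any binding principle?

*her* is a pronoun, so Principle B applies: it must be free in its binding domain.
Binding domain of *her₄*: the matrix TP, whose subject is Clara₁.
*Clara₁* c-commands the pronoun within its binding domain → coindexation would violate Principle B.
*Carmen₂*: the pronoun c-commands this R-expression → coindexation would violate Principle C on *Carmen₂*.
*Lucia₃* and the pronoun do not c-command one another → neither Principle B nor Principle C is at stake; coindexation permitted.

{3}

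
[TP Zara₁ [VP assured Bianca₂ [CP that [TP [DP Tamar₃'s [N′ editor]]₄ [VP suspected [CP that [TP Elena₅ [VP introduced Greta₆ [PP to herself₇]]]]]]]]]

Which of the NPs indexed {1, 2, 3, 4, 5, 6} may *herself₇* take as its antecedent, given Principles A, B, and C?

*herself* is an anaphor, so Principle A applies: it must be bound in its binding domain.
Binding domain of *herself₇*: the embedded TP, whose subject is Elena₅.
*Zara₁* c-commands the anaphor but is outside its binding domain → cannot satisfy Principle A.
*Bianca₂* c-commands the anaphor but is outside its binding domain → cannot satisfy Principle A.
*Tamar₃* does not c-command the anaphor → cannot bind it.
*[Tamar₃'s editor]₄* c-commands the anaphor but is outside its binding domain → cannot satisfy Principle A.
*Elena₅* c-commands the anaphor within its binding domain → licit binder.
*Greta₆* c-commands the anaphor within its binding domain → licit binder.

{5, 6}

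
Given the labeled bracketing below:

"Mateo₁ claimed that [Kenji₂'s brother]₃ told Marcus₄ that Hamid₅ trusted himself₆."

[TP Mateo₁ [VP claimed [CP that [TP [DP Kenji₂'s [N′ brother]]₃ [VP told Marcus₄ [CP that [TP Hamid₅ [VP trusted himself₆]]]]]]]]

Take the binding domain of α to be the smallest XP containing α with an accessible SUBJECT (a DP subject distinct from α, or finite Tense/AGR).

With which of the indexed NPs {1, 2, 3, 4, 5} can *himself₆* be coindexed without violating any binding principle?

{5}

*himself* is an anaphor, so Principle A applies: it must be bound in its binding domain.
Binding domain of *himself₆*: the embedded TP, whose subject is Hamid₅.
*Mateo₁* c-commands the anaphor but is outside its binding domain → cannot satisfy Principle A.
*Kenji₂* does not c-command the anaphor → cannot bind it.
*[Kenji₂'s brother]₃* c-commands the anaphor but is outside its binding domain → cannot satisfy Principle A.
*Marcus₄* c-commands the anaphor but is outside its binding domain → cannot satisfy Principle A.
*Hamid₅* c-commands the anaphor within its binding domain → licit binder.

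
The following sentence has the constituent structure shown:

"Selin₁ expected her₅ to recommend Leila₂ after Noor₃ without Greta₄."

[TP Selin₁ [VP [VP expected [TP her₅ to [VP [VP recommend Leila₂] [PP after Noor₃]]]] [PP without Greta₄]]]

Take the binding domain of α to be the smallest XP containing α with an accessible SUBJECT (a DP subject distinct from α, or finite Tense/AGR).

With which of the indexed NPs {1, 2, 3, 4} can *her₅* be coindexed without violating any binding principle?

*her* is a pronoun, so Principle B applies: it must be free in its binding domain.
Binding domain of *her₅*: the matrix TP, whose subject is Selin₁.
*Selin₁* c-commands the pronoun within its binding domain → coindexation would violate Principle B.
*Leila₂*: the pronoun c-commands this R-expression → coindexation would violate Principle C on *Leila₂*.
*Noor₃*: the pronoun c-commands this R-expression → coindexation would violate Principle C on *Noor₃*.
*Greta₄* and the pronoun do not c-command one another → neither Principle B nor Principle C is at stake; coindexation permitted.

{4}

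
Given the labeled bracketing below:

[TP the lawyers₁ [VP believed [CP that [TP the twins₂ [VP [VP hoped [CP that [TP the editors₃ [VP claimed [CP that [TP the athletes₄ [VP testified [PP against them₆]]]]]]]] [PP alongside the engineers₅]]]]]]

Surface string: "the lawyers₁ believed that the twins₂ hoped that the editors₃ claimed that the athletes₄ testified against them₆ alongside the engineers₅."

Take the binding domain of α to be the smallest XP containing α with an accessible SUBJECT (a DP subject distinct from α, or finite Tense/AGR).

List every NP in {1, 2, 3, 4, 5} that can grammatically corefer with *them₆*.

{1, 2, 3, 5}

*them* is a pronoun, so Principle B applies: it must be free in its binding domain.
Binding domain of *them₆*: the embedded TP, whose subject is the athletes₄.
*the lawyers₁* c-commands the pronoun but from outside its binding domain, and is not c-commanded by it → coindexation permitted.
*the twins₂* c-commands the pronoun but from outside its binding domain, and is not c-commanded by it → coindexation permitted.
*the editors₃* c-commands the pronoun but from outside its binding domain, and is not c-commanded by it → coindexation permitted.
*the athletes₄* c-commands the pronoun within its binding domain → coindexation would violate Principle B.
*the engineers₅* and the pronoun do not c-command one another → neither Principle B nor Principle C is at stake; coindexation permitted.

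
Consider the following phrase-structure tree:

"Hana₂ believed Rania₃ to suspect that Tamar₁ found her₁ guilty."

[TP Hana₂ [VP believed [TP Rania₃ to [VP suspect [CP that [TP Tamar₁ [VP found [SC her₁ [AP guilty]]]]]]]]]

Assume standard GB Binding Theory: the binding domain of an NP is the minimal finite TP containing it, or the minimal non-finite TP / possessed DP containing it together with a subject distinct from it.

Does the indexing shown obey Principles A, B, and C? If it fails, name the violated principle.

The two coindexed NPs are *Tamar₁* and *her₁*.
*her₁* is a pronoun. Its binding domain is the embedded TP, whose subject is Tamar₁.
*Tamar₁* c-commands it within that domain and carries the same index.
The pronoun is locally bound → Principle B violation.

Principle B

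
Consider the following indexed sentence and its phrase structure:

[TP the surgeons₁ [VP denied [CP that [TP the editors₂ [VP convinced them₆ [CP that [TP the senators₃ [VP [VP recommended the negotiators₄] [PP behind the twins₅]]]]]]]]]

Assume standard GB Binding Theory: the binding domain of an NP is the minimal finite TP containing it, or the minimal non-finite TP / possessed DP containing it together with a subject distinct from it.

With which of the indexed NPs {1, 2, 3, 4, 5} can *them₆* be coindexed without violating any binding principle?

{1}

*them* is a pronoun, so Principle B applies: it must be free in its binding domain.
Binding domain of *them₆*: the embedded TP, whose subject is the editors₂.
*the surgeons₁* c-commands the pronoun but from outside its binding domain, and is not c-commanded by it → coindexation permitted.
*the editors₂* c-commands the pronoun within its binding domain → coindexation would violate Principle B.
*the senators₃*: the pronoun c-commands this R-expression → coindexation would violate Principle C on *the senators₃*.
*the negotiators₄*: the pronoun c-commands this R-expression → coindexation would violate Principle C on *the negotiators₄*.
*the twins₅*: the pronoun c-commands this R-expression → coindexation would violate Principle C on *the twins₅*.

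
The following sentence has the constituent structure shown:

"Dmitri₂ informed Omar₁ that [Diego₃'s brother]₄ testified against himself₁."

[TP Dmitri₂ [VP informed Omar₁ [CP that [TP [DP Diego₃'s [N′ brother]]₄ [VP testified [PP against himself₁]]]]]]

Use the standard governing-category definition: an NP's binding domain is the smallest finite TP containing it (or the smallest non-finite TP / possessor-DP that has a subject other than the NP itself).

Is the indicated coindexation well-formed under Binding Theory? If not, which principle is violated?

Principle A

The two coindexed NPs are *Omar₁* and *himself₁*.
*himself₁* is an anaphor. Principle A requires it to be bound within its binding domain — the embedded TP, whose subject is [Diego₃'s brother]₄.
Within that domain it is c-commanded by *[Diego₃'s brother]₄*, which does not share its index.
*Omar₁* does c-command the anaphor, but from outside its binding domain.
The anaphor is unbound in its domain → Principle A violation.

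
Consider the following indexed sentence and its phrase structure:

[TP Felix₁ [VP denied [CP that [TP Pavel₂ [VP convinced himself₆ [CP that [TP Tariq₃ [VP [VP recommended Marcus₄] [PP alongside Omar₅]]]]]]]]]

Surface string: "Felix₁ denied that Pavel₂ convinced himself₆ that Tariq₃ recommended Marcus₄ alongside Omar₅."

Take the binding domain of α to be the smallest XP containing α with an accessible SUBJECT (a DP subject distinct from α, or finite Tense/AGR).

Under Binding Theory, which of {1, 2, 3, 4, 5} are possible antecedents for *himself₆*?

{2}

*himself* is an anaphor, so Principle A applies: it must be bound in its binding domain.
Binding domain of *himself₆*: the embedded TP, whose subject is Pavel₂.
*Felix₁* c-commands the anaphor but is outside its binding domain → cannot satisfy Principle A.
*Pavel₂* c-commands the anaphor within its binding domain → licit binder.
*Tariq₃* does not c-command the anaphor → cannot bind it.
*Marcus₄* does not c-command the anaphor → cannot bind it.
*Omar₅* does not c-command the anaphor → cannot bind it.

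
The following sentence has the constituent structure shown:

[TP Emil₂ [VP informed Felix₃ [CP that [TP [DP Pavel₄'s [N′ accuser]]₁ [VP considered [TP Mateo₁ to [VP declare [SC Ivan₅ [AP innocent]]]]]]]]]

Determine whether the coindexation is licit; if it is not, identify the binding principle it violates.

The two coindexed NPs are *[Pavel₄'s accuser]₁* and *Mateo₁*.
*Mateo₁* is an R-expression. Principle C requires it to be free everywhere.
*[Pavel₄'s accuser]₁* c-commands it and carries the same index.
The R-expression is bound → Principle C violation.

Principle C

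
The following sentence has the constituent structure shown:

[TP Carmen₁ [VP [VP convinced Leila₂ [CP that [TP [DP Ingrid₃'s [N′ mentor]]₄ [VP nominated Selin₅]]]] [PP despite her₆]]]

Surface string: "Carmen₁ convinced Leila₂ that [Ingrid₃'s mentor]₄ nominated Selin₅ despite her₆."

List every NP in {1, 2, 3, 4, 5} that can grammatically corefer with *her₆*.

{2, 3, 4, 5}

*her* is a pronoun, so Principle B applies: it must be free in its binding domain.
Binding domain of *her₆*: the matrix TP, whose subject is Carmen₁.
*Carmen₁* c-commands the pronoun within its binding domain → coindexation would violate Principle B.
*Leila₂* and the pronoun do not c-command one another → neither Principle B nor Principle C is at stake; coindexation permitted.
*Ingrid₃* and the pronoun do not c-command one another → neither Principle B nor Principle C is at stake; coindexation permitted.
*[Ingrid₃'s mentor]₄* and the pronoun do not c-command one another → neither Principle B nor Principle C is at stake; coindexation permitted.
*Selin₅* and the pronoun do not c-command one another → neither Principle B nor Principle C is at stake; coindexation permitted.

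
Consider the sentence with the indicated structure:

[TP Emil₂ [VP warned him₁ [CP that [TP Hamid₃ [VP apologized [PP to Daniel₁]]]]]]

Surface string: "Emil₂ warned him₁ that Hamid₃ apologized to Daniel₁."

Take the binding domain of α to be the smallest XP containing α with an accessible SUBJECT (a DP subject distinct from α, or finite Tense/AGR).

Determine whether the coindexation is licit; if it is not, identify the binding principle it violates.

Principle C

The two coindexed NPs are *him₁* and *Daniel₁*.
*Daniel₁* is an R-expression. Principle C requires it to be free everywhere.
*him₁* c-commands it and carries the same index.
The R-expression is bound → Principle C violation.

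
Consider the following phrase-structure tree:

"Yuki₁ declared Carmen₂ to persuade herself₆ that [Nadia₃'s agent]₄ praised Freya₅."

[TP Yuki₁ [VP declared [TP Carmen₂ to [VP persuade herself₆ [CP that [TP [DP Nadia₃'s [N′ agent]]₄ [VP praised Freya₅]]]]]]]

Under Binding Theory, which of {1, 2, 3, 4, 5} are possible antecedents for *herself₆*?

*herself* is an anaphor, so Principle A applies: it must be bound in its binding domain.
Binding domain of *herself₆*: the embedded TP, whose subject is Carmen₂.
*Yuki₁* c-commands the anaphor but is outside its binding domain → cannot satisfy Principle A.
*Carmen₂* c-commands the anaphor within its binding domain → licit binder.
*Nadia₃* does not c-command the anaphor → cannot bind it.
*[Nadia₃'s agent]₄* does not c-command the anaphor → cannot bind it.
*Freya₅* does not c-command the anaphor → cannot bind it.

{2}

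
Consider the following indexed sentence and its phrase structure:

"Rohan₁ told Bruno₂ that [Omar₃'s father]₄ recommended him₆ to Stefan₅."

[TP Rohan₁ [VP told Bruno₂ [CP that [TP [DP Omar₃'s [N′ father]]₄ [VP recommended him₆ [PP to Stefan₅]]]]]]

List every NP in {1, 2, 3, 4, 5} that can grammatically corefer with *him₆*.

{1, 2, 3}

*him* is a pronoun, so Principle B applies: it must be free in its binding domain.
Binding domain of *him₆*: the embedded TP, whose subject is [Omar₃'s father]₄.
*Rohan₁* c-commands the pronoun but from outside its binding domain, and is not c-commanded by it → coindexation permitted.
*Bruno₂* c-commands the pronoun but from outside its binding domain, and is not c-commanded by it → coindexation permitted.
*Omar₃* and the pronoun do not c-command one another → neither Principle B nor Principle C is at stake; coindexation permitted.
*[Omar₃'s father]₄* c-commands the pronoun within its binding domain → coindexation would violate Principle B.
*Stefan₅*: the pronoun c-commands this R-expression → coindexation would violate Principle C on *Stefan₅*.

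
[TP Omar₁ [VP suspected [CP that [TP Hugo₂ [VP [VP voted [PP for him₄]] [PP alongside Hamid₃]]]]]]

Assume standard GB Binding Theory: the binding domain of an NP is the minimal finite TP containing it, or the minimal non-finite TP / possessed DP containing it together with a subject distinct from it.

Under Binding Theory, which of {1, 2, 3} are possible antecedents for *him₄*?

*him* is a pronoun, so Principle B applies: it must be free in its binding domain.
Binding domain of *him₄*: the embedded TP, whose subject is Hugo₂.
*Omar₁* c-commands the pronoun but from outside its binding domain, and is not c-commanded by it → coindexation permitted.
*Hugo₂* c-commands the pronoun within its binding domain → coindexation would violate Principle B.
*Hamid₃* and the pronoun do not c-command one another → neither Principle B nor Principle C is at stake; coindexation permitted.

{1, 3}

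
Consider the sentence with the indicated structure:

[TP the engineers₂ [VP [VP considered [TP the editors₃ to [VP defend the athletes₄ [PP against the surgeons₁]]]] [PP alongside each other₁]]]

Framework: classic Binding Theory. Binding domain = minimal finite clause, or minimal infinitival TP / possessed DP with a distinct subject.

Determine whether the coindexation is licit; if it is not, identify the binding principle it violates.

Principle A

The two coindexed NPs are *the surgeons₁* and *each other₁*.
*each other₁* is an anaphor. Principle A requires it to be bound within its binding domain — the matrix TP, whose subject is the engineers₂.
Within that domain it is c-commanded by *the engineers₂*, which does not share its index.
*the surgeons₁* does not c-command the anaphor at all.
The anaphor is unbound in its domain → Principle A violation.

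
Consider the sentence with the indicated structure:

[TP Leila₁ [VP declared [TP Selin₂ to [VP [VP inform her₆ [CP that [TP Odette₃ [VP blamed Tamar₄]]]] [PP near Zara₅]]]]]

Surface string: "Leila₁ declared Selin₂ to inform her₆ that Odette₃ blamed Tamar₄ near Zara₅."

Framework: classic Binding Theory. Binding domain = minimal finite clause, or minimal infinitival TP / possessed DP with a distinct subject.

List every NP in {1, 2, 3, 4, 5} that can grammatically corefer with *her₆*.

{1, 5}

*her* is a pronoun, so Principle B applies: it must be free in its binding domain.
Binding domain of *her₆*: the embedded TP, whose subject is Selin₂.
*Leila₁* c-commands the pronoun but from outside its binding domain, and is not c-commanded by it → coindexation permitted.
*Selin₂* c-commands the pronoun within its binding domain → coindexation would violate Principle B.
*Odette₃*: the pronoun c-commands this R-expression → coindexation would violate Principle C on *Odette₃*.
*Tamar₄*: the pronoun c-commands this R-expression → coindexation would violate Principle C on *Tamar₄*.
*Zara₅* and the pronoun do not c-command one another → neither Principle B nor Principle C is at stake; coindexation permitted.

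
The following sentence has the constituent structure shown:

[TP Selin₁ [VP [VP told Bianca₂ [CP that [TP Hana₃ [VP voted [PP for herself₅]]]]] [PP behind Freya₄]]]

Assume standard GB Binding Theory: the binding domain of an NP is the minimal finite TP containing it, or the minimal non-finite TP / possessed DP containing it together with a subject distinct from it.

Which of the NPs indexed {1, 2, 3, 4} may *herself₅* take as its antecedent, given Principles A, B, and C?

*herself* is an anaphor, so Principle A applies: it must be bound in its binding domain.
Binding domain of *herself₅*: the embedded TP, whose subject is Hana₃.
*Selin₁* c-commands the anaphor but is outside its binding domain → cannot satisfy Principle A.
*Bianca₂* c-commands the anaphor but is outside its binding domain → cannot satisfy Principle A.
*Hana₃* c-commands the anaphor within its binding domain → licit binder.
*Freya₄* does not c-command the anaphor → cannot bind it.

{3}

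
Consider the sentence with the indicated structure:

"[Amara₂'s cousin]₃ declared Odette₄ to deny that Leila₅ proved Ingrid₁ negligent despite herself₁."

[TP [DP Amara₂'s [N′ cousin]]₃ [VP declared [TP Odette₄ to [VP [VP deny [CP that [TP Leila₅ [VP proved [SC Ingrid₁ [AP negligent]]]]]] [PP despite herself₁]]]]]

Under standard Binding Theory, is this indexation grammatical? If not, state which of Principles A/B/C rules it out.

The two coindexed NPs are *Ingrid₁* and *herself₁*.
*herself₁* is an anaphor. Principle A requires it to be bound within its binding domain — the embedded TP, whose subject is Odette₄.
Within that domain it is c-commanded by *Odette₄*, which does not share its index.
*Ingrid₁* does not c-command the anaphor at all.
The anaphor is unbound in its domain → Principle A violation.

Principle A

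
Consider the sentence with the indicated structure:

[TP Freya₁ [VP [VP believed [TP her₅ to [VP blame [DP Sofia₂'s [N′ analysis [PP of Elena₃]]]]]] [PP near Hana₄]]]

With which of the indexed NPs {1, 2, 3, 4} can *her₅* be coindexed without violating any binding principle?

*her* is a pronoun, so Principle B applies: it must be free in its binding domain.
Binding domain of *her₅*: the matrix TP, whose subject is Freya₁.
*Freya₁* c-commands the pronoun within its binding domain → coindexation would violate Principle B.
*Sofia₂*: the pronoun c-commands this R-expression → coindexation would violate Principle C on *Sofia₂*.
*Elena₃*: the pronoun c-commands this R-expression → coindexation would violate Principle C on *Elena₃*.
*Hana₄* and the pronoun do not c-command one another → neither Principle B nor Principle C is at stake; coindexation permitted.

{4}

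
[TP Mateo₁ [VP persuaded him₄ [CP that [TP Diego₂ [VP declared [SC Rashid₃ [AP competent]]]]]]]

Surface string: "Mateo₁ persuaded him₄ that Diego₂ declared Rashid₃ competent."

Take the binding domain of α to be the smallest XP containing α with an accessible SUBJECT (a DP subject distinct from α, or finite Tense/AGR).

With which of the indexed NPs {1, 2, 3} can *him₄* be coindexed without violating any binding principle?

none

*him* is a pronoun, so Principle B applies: it must be free in its binding domain.
Binding domain of *him₄*: the matrix TP, whose subject is Mateo₁.
*Mateo₁* c-commands the pronoun within its binding domain → coindexation would violate Principle B.
*Diego₂*: the pronoun c-commands this R-expression → coindexation would violate Principle C on *Diego₂*.
*Rashid₃*: the pronoun c-commands this R-expression → coindexation would violate Principle C on *Rashid₃*.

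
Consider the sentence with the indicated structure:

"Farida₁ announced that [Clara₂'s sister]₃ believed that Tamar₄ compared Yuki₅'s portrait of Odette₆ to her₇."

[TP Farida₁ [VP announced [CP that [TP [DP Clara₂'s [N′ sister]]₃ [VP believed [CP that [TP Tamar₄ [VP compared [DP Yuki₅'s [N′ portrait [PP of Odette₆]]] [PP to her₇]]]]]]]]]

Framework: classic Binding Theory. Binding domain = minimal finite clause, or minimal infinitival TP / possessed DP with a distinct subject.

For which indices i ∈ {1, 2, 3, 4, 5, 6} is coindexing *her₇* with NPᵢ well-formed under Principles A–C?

*her* is a pronoun, so Principle B applies: it must be free in its binding domain.
Binding domain of *her₇*: the embedded TP, whose subject is Tamar₄.
*Farida₁* c-commands the pronoun but from outside its binding domain, and is not c-commanded by it → coindexation permitted.
*Clara₂* and the pronoun do not c-command one another → neither Principle B nor Principle C is at stake; coindexation permitted.
*[Clara₂'s sister]₃* c-commands the pronoun but from outside its binding domain, and is not c-commanded by it → coindexation permitted.
*Tamar₄* c-commands the pronoun within its binding domain → coindexation would violate Principle B.
*Yuki₅* and the pronoun do not c-command one another → neither Principle B nor Principle C is at stake; coindexation permitted.
*Odette₆* and the pronoun do not c-command one another → neither Principle B nor Principle C is at stake; coindexation permitted.

{1, 2, 3, 5, 6}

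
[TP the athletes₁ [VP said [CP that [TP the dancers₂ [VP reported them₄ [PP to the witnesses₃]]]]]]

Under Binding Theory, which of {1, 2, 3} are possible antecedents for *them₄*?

*them* is a pronoun, so Principle B applies: it must be free in its binding domain.
Binding domain of *them₄*: the embedded TP, whose subject is the dancers₂.
*the athletes₁* c-commands the pronoun but from outside its binding domain, and is not c-commanded by it → coindexation permitted.
*the dancers₂* c-commands the pronoun within its binding domain → coindexation would violate Principle B.
*the witnesses₃*: the pronoun c-commands this R-expression → coindexation would violate Principle C on *the witnesses₃*.

{1}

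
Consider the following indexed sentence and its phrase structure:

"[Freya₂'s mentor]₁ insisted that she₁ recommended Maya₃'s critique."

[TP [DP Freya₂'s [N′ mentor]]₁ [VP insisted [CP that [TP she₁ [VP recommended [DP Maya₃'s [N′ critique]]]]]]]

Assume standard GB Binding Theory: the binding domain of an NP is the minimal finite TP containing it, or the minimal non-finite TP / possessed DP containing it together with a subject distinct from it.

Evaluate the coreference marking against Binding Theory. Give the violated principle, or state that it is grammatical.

grammatical

The two coindexed NPs are *[Freya₂'s mentor]₁* and *she₁*.
*she₁* is a pronoun; nothing c-commands it within its binding domain (the embedded TP.), so Principle B holds trivially.
*[Freya₂'s mentor]₁* is an R-expression; *she₁* does not c-command it, and no other NP shares its index, so Principle C is satisfied.
All principles are respected.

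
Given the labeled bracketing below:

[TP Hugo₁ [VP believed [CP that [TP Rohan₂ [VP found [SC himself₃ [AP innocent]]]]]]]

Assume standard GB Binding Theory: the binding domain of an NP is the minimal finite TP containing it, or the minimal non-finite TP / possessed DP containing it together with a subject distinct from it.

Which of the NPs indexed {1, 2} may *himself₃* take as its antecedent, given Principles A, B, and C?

{2}

*himself* is an anaphor, so Principle A applies: it must be bound in its binding domain.
Binding domain of *himself₃*: the embedded TP, whose subject is Rohan₂.
*Hugo₁* c-commands the anaphor but is outside its binding domain → cannot satisfy Principle A.
*Rohan₂* c-commands the anaphor within its binding domain → licit binder.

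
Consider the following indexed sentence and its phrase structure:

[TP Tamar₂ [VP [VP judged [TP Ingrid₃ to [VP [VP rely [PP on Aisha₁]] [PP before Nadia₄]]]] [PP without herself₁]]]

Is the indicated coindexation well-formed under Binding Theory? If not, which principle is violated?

Principle A

The two coindexed NPs are *Aisha₁* and *herself₁*.
*herself₁* is an anaphor. Principle A requires it to be bound within its binding domain — the matrix TP, whose subject is Tamar₂.
Within that domain it is c-commanded by *Tamar₂*, which does not share its index.
*Aisha₁* does not c-command the anaphor at all.
The anaphor is unbound in its domain → Principle A violation.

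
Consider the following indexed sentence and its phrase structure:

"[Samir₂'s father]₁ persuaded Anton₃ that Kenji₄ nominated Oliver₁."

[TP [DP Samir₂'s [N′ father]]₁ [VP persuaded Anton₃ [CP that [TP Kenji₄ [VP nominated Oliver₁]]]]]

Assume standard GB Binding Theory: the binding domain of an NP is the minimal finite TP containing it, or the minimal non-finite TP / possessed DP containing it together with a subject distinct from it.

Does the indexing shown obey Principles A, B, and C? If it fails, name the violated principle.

The two coindexed NPs are *[Samir₂'s father]₁* and *Oliver₁*.
*Oliver₁* is an R-expression. Principle C requires it to be free everywhere.
*[Samir₂'s father]₁* c-commands it and carries the same index.
The R-expression is bound → Principle C violation.

Principle C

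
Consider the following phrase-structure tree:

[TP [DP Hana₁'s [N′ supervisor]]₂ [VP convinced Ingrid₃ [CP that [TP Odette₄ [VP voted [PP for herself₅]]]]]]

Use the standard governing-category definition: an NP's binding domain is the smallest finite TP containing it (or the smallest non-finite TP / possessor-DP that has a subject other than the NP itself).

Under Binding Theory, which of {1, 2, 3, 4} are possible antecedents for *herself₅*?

{4}

*herself* is an anaphor, so Principle A applies: it must be bound in its binding domain.
Binding domain of *herself₅*: the embedded TP, whose subject is Odette₄.
*Hana₁* does not c-command the anaphor → cannot bind it.
*[Hana₁'s supervisor]₂* c-commands the anaphor but is outside its binding domain → cannot satisfy Principle A.
*Ingrid₃* c-commands the anaphor but is outside its binding domain → cannot satisfy Principle A.
*Odette₄* c-commands the anaphor within its binding domain → licit binder.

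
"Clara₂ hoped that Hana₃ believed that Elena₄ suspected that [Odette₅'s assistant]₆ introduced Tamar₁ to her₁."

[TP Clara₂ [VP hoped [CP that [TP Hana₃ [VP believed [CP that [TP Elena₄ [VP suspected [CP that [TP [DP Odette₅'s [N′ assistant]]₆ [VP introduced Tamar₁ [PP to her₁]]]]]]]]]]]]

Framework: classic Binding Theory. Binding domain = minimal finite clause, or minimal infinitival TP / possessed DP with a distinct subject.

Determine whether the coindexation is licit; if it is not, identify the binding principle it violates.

The two coindexed NPs are *Tamar₁* and *her₁*.
*her₁* is a pronoun. Its binding domain is the embedded TP, whose subject is [Odette₅'s assistant]₆.
*Tamar₁* c-commands it within that domain and carries the same index.
The pronoun is locally bound → Principle B violation.

Principle B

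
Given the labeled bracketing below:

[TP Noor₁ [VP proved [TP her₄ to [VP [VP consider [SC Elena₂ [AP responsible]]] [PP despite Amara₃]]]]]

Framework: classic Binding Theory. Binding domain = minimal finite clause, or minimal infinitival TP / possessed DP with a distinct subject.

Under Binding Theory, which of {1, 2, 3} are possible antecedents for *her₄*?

*her* is a pronoun, so Principle B applies: it must be free in its binding domain.
Binding domain of *her₄*: the matrix TP, whose subject is Noor₁.
*Noor₁* c-commands the pronoun within its binding domain → coindexation would violate Principle B.
*Elena₂*: the pronoun c-commands this R-expression → coindexation would violate Principle C on *Elena₂*.
*Amara₃*: the pronoun c-commands this R-expression → coindexation would violate Principle C on *Amara₃*.

none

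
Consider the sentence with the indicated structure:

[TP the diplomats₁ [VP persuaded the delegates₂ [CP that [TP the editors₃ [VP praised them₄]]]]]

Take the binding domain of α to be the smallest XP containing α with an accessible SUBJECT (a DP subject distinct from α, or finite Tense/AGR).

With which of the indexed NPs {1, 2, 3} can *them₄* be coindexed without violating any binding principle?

*them* is a pronoun, so Principle B applies: it must be free in its binding domain.
Binding domain of *them₄*: the embedded TP, whose subject is the editors₃.
*the diplomats₁* c-commands the pronoun but from outside its binding domain, and is not c-commanded by it → coindexation permitted.
*the delegates₂* c-commands the pronoun but from outside its binding domain, and is not c-commanded by it → coindexation permitted.
*the editors₃* c-commands the pronoun within its binding domain → coindexation would violate Principle B.

{1, 2}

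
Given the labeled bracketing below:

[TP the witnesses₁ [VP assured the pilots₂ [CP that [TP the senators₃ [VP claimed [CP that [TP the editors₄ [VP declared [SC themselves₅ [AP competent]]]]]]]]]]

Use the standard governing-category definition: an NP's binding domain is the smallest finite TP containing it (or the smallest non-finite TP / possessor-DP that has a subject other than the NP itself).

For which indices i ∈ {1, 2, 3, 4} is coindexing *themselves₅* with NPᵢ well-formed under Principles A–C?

{4}

*themselves* is an anaphor, so Principle A applies: it must be bound in its binding domain.
Binding domain of *themselves₅*: the embedded TP, whose subject is the editors₄.
*the witnesses₁* c-commands the anaphor but is outside its binding domain → cannot satisfy Principle A.
*the pilots₂* c-commands the anaphor but is outside its binding domain → cannot satisfy Principle A.
*the senators₃* c-commands the anaphor but is outside its binding domain → cannot satisfy Principle A.
*the editors₄* c-commands the anaphor within its binding domain → licit binder.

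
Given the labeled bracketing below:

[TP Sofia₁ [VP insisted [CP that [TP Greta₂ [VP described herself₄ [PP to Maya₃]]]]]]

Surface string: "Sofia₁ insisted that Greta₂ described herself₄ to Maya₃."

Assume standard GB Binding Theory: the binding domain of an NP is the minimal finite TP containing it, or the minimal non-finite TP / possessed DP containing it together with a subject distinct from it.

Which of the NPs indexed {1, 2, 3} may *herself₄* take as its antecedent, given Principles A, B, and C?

{2}

*herself* is an anaphor, so Principle A applies: it must be bound in its binding domain.
Binding domain of *herself₄*: the embedded TP, whose subject is Greta₂.
*Sofia₁* c-commands the anaphor but is outside its binding domain → cannot satisfy Principle A.
*Greta₂* c-commands the anaphor within its binding domain → licit binder.
*Maya₃* does not c-command the anaphor → cannot bind it.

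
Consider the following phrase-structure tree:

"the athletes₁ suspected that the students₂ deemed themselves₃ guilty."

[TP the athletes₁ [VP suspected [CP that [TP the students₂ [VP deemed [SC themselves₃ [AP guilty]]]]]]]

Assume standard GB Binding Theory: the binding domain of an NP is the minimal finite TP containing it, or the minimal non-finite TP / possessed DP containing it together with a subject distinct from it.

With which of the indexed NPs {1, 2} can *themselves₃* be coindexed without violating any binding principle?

{2}

*themselves* is an anaphor, so Principle A applies: it must be bound in its binding domain.
Binding domain of *themselves₃*: the embedded TP, whose subject is the students₂.
*the athletes₁* c-commands the anaphor but is outside its binding domain → cannot satisfy Principle A.
*the students₂* c-commands the anaphor within its binding domain → licit binder.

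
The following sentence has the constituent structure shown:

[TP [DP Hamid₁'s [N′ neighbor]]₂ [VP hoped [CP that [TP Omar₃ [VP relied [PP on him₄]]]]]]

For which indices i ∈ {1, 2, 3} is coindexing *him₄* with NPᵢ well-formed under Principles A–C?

{1, 2}

*him* is a pronoun, so Principle B applies: it must be free in its binding domain.
Binding domain of *him₄*: the embedded TP, whose subject is Omar₃.
*Hamid₁* and the pronoun do not c-command one another → neither Principle B nor Principle C is at stake; coindexation permitted.
*[Hamid₁'s neighbor]₂* c-commands the pronoun but from outside its binding domain, and is not c-commanded by it → coindexation permitted.
*Omar₃* c-commands the pronoun within its binding domain → coindexation would violate Principle B.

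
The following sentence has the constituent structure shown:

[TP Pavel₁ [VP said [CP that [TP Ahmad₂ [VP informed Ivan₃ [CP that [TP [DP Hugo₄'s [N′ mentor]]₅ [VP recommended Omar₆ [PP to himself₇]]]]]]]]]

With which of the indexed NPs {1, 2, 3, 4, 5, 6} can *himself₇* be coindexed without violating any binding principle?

{5, 6}

*himself* is an anaphor, so Principle A applies: it must be bound in its binding domain.
Binding domain of *himself₇*: the embedded TP, whose subject is [Hugo₄'s mentor]₅.
*Pavel₁* c-commands the anaphor but is outside its binding domain → cannot satisfy Principle A.
*Ahmad₂* c-commands the anaphor but is outside its binding domain → cannot satisfy Principle A.
*Ivan₃* c-commands the anaphor but is outside its binding domain → cannot satisfy Principle A.
*Hugo₄* does not c-command the anaphor → cannot bind it.
*[Hugo₄'s mentor]₅* c-commands the anaphor within its binding domain → licit binder.
*Omar₆* c-commands the anaphor within its binding domain → licit binder.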